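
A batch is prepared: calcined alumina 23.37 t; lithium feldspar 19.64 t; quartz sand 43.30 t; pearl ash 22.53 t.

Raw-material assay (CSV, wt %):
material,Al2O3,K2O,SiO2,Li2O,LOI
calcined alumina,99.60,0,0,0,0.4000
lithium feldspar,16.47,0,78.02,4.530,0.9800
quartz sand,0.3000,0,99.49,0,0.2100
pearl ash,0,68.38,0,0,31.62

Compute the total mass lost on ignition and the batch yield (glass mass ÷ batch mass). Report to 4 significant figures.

LOI loss = 7.501 t; glass = 101.3 t; yield = 93.11%

Intermediates are printed with 4-significant-digit rounding on the page; the whole derivation runs at exact precision end to end — a single rounding yields each reported number. Derived quantities (the yield, ignition loss, net glass mass, totals, four oxide percentages) are carried at full precision using the weight values on 101.3 t of glass as set out in the problem or answer text.
Per-material ignition loss:
  calcined alumina: 23.37 × 0.004000 = 0.09348 t
  lithium feldspar: 19.64 × 0.009800 = 0.1925 t
  quartz sand: 43.30 × 0.002100 = 0.09093 t
  pearl ash: 22.53 × 0.3162 = 7.124 t
Total LOI = 7.501 t
Glass = batch − LOI = 108.8 − 7.501 = 101.3 t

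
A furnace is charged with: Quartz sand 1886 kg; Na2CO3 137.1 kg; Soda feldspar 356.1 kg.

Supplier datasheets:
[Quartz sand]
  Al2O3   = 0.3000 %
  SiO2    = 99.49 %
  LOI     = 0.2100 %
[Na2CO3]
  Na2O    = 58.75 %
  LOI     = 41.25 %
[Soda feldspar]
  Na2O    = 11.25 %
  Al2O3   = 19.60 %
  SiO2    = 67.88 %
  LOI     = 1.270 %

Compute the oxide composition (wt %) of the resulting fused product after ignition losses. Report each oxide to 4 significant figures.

All internal work maintains full float precision from first step to last; intermediates are displayed, rounded to four significant digits, on the page; each reported figure is rounded once only — all derived quantities are re-derived from the weighed amounts on 2314 kg of glass at full float precision (three oxide percentages, net glass mass, totals, yield, LOI) as quoted within the problem or answer text.
What the batch supplies per oxide:
  Na2O: 137.1·0.5875 + 356.1·0.1125 = 120.6 kg
  Al2O3: 1886·0.003000 + 356.1·0.1960 = 75.45 kg
  SiO2: 1886·0.9949 + 356.1·0.6788 = 2118 kg
LOI: 1886·0.002100 + 137.1·0.4125 + 356.1·0.01270 = 65.04 kg
Glass = total batch minus LOI = 2379 − 65.04 = 2314 kg (consistent with Σ oxide mass)
each oxide over glass, ×100, is wt %

Glass mass = 2314 kg (batch 2379 − LOI 65.04).
Composition: Na2O 5.212%, Al2O3 3.261%, SiO2 91.53%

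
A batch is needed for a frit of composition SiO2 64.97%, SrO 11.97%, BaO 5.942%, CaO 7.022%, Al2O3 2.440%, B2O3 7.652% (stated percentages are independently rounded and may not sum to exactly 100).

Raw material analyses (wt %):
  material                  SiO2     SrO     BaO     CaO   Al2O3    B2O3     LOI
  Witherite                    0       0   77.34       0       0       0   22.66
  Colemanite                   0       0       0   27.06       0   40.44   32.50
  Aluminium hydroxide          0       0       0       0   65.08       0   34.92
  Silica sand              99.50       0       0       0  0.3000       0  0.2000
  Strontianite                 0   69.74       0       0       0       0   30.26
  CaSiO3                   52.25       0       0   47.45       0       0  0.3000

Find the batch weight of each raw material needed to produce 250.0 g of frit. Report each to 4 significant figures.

Intermediates are printed rounded to 4 significant figures within the worked lines. All arithmetic holds full float precision through the solve; a single rounding yields each reported value; the derived quantities (the totals, the yield, six oxide percentages, LOI, glass mass) are re-derived starting from the weights for 250.0 g of glass at full float precision exactly as printed in problem or answer.
Oxide-by-oxide targets in 250.0 g frit:
  SiO2: 64.97% × 250.0 = 162.4 g
  SrO: 11.97% × 250.0 = 29.92 g
  BaO: 5.942% × 250.0 = 14.86 g
  CaO: 7.022% × 250.0 = 17.56 g
  Al2O3: 2.440% × 250.0 = 6.100 g
  B2O3: 7.652% × 250.0 = 19.13 g
Per-oxide balance check from the weights as reported, against the basis in use (sum by sum, the targets are met exact up to rounding of places):
  SiO2: 158.0·0.9950 + 10.02·0.5225 = 162.4 g (target 162.4 g)
  SrO: 42.91·0.6974 = 29.93 g (target 29.92 g)
  BaO: 19.21·0.7734 = 14.86 g (target 14.86 g)
  CaO: 47.30·0.2706 + 10.02·0.4745 = 17.55 g (target 17.56 g)
  Al2O3: 8.645·0.6508 + 158.0·0.003000 = 6.100 g (target 6.100 g)
  B2O3: 47.30·0.4044 = 19.13 g (target 19.13 g)
Mass balance on the glass: total charge less LOI = 250.0 g (targets for the oxides total 250.0 g; against the stated basis, 250.0 g — rounding explains the deltas).
Batch total: Σ batch = 286.1 g; loss to ignition Σ batch·LOI = 36.07 g; yield, glass over the total, = 87.39%.

Batch per 250.0 g frit:
  Witherite: 19.21 g
  Colemanite: 47.30 g
  Aluminium hydroxide: 8.645 g
  Silica sand: 158.0 g
  Strontianite: 42.91 g
  CaSiO3: 10.02 g
Total batch = 286.1 g; LOI loss = 36.07 g; yield = 87.39%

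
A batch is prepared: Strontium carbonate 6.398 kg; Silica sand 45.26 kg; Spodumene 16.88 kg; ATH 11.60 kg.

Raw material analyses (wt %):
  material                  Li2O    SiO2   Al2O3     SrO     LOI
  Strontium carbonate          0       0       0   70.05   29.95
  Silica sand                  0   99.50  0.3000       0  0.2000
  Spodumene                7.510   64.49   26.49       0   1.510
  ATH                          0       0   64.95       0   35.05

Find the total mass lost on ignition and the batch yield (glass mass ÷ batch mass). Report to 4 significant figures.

LOI loss = 6.327 kg; glass = 73.81 kg; yield = 92.10%

Every computation runs at full precision end to end. Mid-chain values are displayed with 4-significant-figure rounding as written. Every reported number is rounded exactly once. The derived quantities (the yield, net glass mass, four oxide percentages, totals, ignition loss) are rebuilt from the weighed amounts at 73.81 kg of glass in exact precision, as given in the problem or answer text.
LOI of each material in turn:
  Strontium carbonate: 6.398 × 0.2995 = 1.916 kg
  Silica sand: 45.26 × 0.002000 = 0.09052 kg
  Spodumene: 16.88 × 0.01510 = 0.2549 kg
  ATH: 11.60 × 0.3505 = 4.066 kg
Total LOI = 6.327 kg
Glass = batch − LOI = 80.14 − 6.327 = 73.81 kg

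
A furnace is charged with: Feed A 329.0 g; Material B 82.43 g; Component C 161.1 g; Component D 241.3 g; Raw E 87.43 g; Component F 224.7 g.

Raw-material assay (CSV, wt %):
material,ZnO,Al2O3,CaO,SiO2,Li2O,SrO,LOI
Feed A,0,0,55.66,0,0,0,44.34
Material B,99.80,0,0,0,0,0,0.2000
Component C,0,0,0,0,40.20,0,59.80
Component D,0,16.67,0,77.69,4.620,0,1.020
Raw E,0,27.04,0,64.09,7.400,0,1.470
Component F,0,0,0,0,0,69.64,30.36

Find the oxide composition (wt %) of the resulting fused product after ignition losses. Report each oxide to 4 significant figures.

Glass mass = 811.6 g (batch 1126 − LOI 314.3).
Composition: ZnO 10.14%, Al2O3 7.869%, CaO 22.56%, SiO2 30.00%, Li2O 10.15%, SrO 19.28%

The working math keeps exact precision through the solve. Rounding to 4 significant figures extends to every in-between result as printed. Each reported result takes just one rounding. All derived quantities are re-derived in exact precision (six oxide percentages, glass mass, the totals, ignition loss, the yield) from the batch weights per 811.6 g of glass exactly as shown in the problem or answer text.
Oxide-by-oxide delivered mass:
  ZnO: 82.43·0.9980 = 82.27 g
  Al2O3: 241.3·0.1667 + 87.43·0.2704 = 63.87 g
  CaO: 329.0·0.5566 = 183.1 g
  SiO2: 241.3·0.7769 + 87.43·0.6409 = 243.5 g
  Li2O: 161.1·0.4020 + 241.3·0.04620 + 87.43·0.07400 = 82.38 g
  SrO: 224.7·0.6964 = 156.5 g
LOI: 329.0·0.4434 + 82.43·0.002000 + 161.1·0.5980 + 241.3·0.01020 + 87.43·0.01470 + 224.7·0.3036 = 314.3 g
Glass = total batch minus LOI = 1126 − 314.3 = 811.6 g (equal to the oxide-mass sum)
each oxide over glass, ×100, is wt %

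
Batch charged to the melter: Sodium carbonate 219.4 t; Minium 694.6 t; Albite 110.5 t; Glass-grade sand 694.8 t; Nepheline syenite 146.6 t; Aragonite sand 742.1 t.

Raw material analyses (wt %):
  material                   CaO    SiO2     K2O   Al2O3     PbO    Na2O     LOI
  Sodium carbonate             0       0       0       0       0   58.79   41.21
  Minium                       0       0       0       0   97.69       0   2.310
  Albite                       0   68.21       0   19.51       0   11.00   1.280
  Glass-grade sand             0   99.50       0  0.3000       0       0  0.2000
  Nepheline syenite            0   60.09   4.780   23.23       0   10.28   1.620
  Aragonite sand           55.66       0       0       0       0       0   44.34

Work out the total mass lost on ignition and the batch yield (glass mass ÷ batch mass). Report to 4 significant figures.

Mid-chain values appear (rounded to four significant digits) across the worked steps. The whole derivation runs at full float precision at all times; every reported number takes just one rounding; all derived quantities are carried starting from the weights for 2167 t of glass at full precision (yield, LOI, the totals, glass mass, the six compositions) as they appear in the problem or answer text.
Ignition loss by material:
  Sodium carbonate: 219.4 × 0.4121 = 90.41 t
  Minium: 694.6 × 0.02310 = 16.05 t
  Albite: 110.5 × 0.01280 = 1.414 t
  Glass-grade sand: 694.8 × 0.002000 = 1.390 t
  Nepheline syenite: 146.6 × 0.01620 = 2.375 t
  Aragonite sand: 742.1 × 0.4434 = 329.0 t
Total LOI = 440.7 t
Glass = batch − LOI = 2608 − 440.7 = 2167 t

LOI loss = 440.7 t; glass = 2167 t; yield = 83.10%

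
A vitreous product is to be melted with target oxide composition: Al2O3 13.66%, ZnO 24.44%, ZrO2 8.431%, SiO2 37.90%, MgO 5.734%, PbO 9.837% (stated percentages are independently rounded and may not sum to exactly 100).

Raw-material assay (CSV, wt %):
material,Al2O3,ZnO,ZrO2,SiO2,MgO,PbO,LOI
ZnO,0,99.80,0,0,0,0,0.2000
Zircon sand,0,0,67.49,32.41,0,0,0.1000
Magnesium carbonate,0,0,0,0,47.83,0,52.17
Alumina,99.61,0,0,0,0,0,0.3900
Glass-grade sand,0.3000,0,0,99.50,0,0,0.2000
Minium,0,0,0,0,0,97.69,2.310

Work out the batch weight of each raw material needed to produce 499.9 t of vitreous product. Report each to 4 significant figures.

Batch per 499.9 t vitreous product:
  ZnO: 122.4 t
  Zircon sand: 62.45 t
  Magnesium carbonate: 59.93 t
  Alumina: 68.04 t
  Glass-grade sand: 170.1 t
  Minium: 50.34 t
Total batch = 533.3 t; LOI loss = 33.34 t; yield = 93.75%

Mid-chain values are displayed (rounded to four significant digits) when written out — all internal work carries exact precision through the solve. Every reported figure sees exactly one rounding. All derived quantities (six oxide percentages, net glass mass, LOI, the yield, the totals) are re-derived using the weight values at 499.9 t of glass in exact precision precisely as stated by problem or answer.
Per-oxide target masses for 499.9 t vitreous product:
  Al2O3: 13.66% × 499.9 = 68.29 t
  ZnO: 24.44% × 499.9 = 122.2 t
  ZrO2: 8.431% × 499.9 = 42.15 t
  SiO2: 37.90% × 499.9 = 189.5 t
  MgO: 5.734% × 499.9 = 28.66 t
  PbO: 9.837% × 499.9 = 49.18 t
A balance pass over the oxides, given the weights on record, against the basis in use (target by target, the sums agree inside rounding margins):
  Al2O3: 68.04·0.9961 + 170.1·0.003000 = 68.28 t (target 68.29 t)
  ZnO: 122.4·0.9980 = 122.2 t (target 122.2 t)
  ZrO2: 62.45·0.6749 = 42.15 t (target 42.15 t)
  SiO2: 62.45·0.3241 + 170.1·0.9950 = 189.5 t (target 189.5 t)
  MgO: 59.93·0.4783 = 28.66 t (target 28.66 t)
  PbO: 50.34·0.9769 = 49.18 t (target 49.18 t)
Glass-mass sanity pass: the batch minus its LOI: 499.9 t (oxide target masses add up to 499.9 t; basis as stated: 499.9 t — rounding explains the deltas).
Summing the batch: Σ batch = 533.3 t; LOI removed, Σ of batch·LOI: 33.34 t; glass ÷ batch gives a yield of 93.75%.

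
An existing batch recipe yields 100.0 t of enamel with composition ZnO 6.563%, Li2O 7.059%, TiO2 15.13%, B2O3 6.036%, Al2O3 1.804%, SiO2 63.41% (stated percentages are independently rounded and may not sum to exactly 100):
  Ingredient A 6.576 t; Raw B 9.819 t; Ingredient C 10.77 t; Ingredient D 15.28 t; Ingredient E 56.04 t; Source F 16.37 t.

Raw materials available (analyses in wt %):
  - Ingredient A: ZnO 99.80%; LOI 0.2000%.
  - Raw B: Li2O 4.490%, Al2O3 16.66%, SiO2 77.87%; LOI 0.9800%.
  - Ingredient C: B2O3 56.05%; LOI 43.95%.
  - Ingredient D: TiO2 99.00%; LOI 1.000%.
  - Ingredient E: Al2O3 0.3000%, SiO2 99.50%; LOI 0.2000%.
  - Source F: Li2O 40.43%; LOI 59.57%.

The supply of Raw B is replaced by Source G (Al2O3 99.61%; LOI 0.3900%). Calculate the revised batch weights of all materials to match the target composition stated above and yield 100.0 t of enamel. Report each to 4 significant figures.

Revised batch per 100.0 t enamel:
  Ingredient A: 6.576 t
  Source G: 1.619 t
  Ingredient C: 10.77 t
  Ingredient D: 15.28 t
  Ingredient E: 63.73 t
  Source F: 17.46 t
Total batch = 115.4 t; LOI loss = 15.43 t

Full precision is kept all the way through — mid-chain values are displayed rounded to four significant figures at each printed step. Every reported number is rounded exactly once — all derived quantities, including glass mass, the yield, six oxide percentages, totals, ignition loss, are rebuilt starting from the weights on 100.0 t of glass in full float precision exactly as shown in the question or the answer.
The oxide mass targets at 100.0 t enamel:
  ZnO: 6.563% × 100.0 = 6.563 t
  Li2O: 7.059% × 100.0 = 7.059 t
  TiO2: 15.13% × 100.0 = 15.13 t
  B2O3: 6.036% × 100.0 = 6.036 t
  Al2O3: 1.804% × 100.0 = 1.804 t
  SiO2: 63.41% × 100.0 = 63.41 t
Sums-versus-targets review with the batch weights as given, versus the basis set out (every target is met by its sum exact up to rounding of places):
  ZnO: 6.576·0.9980 = 6.563 t (target 6.563 t)
  Li2O: 17.46·0.4043 = 7.059 t (target 7.059 t)
  TiO2: 15.28·0.9900 = 15.13 t (target 15.13 t)
  B2O3: 10.77·0.5605 = 6.037 t (target 6.036 t)
  Al2O3: 1.619·0.9961 + 63.73·0.003000 = 1.804 t (target 1.804 t)
  SiO2: 63.73·0.9950 = 63.41 t (target 63.41 t)
Glass-mass sanity pass: batch total minus LOI = 100.0 t (targets for the oxides total 100.0 t; versus the stated basis of 100.0 t — differing by rounding only).
Total batch = Σ batch = 115.4 t; Σ batch·LOI gives LOI loss = 15.43 t; glass ÷ batch gives a yield of 86.63%.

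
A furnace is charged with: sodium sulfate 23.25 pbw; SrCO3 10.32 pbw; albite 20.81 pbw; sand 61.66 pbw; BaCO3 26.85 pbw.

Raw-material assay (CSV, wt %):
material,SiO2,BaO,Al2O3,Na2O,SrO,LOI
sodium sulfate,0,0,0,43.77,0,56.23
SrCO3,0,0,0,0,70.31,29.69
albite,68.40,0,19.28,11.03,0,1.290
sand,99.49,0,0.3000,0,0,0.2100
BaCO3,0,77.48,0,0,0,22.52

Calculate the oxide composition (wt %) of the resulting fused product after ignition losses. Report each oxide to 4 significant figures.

The working math holds full float precision through every step; intermediates are shown rounded to four significant figures when written out. A single rounding completes every reported result; all derived quantities, which include the totals, glass mass, the five compositions, the yield, ignition loss, are rebuilt in full float precision, exactly as shown in either problem or answer, using the weight values on 120.3 pbw of glass.
Mass of each oxide from the mix:
  SiO2: 20.81·0.6840 + 61.66·0.9949 = 75.58 pbw
  BaO: 26.85·0.7748 = 20.80 pbw
  Al2O3: 20.81·0.1928 + 61.66·0.003000 = 4.197 pbw
  Na2O: 23.25·0.4377 + 20.81·0.1103 = 12.47 pbw
  SrO: 10.32·0.7031 = 7.256 pbw
LOI: 23.25·0.5623 + 10.32·0.2969 + 20.81·0.01290 + 61.66·0.002100 + 26.85·0.2252 = 22.58 pbw
Glass mass = batch − LOI = 142.9 − 22.58 = 120.3 pbw (= Σ oxide masses)
percent share: oxide ÷ glass, ×100

Glass mass = 120.3 pbw (batch 142.9 − LOI 22.58).
Composition: SiO2 62.82%, BaO 17.29%, Al2O3 3.489%, Na2O 10.37%, SrO 6.031%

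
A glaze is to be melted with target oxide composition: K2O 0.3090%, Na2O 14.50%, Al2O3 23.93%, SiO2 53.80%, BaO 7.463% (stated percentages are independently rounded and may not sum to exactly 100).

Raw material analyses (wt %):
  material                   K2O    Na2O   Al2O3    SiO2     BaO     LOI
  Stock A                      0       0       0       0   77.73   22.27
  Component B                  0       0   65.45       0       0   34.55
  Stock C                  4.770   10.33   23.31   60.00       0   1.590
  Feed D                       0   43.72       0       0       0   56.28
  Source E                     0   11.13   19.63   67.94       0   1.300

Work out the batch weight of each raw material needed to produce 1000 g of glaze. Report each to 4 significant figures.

Batch per 1000 g glaze:
  Stock A: 96.01 g
  Component B: 122.2 g
  Stock C: 64.78 g
  Feed D: 129.3 g
  Source E: 734.7 g
Total batch = 1147 g; LOI loss = 147.0 g; yield = 87.19%

The intermediate values are shown with 4-significant-digit rounding alongside each step — each numeric step runs at full precision throughout — every reported value undergoes a single rounding; derived quantities (net glass mass, the five compositions, the yield, the totals, LOI) are rebuilt at full precision using the weight values for 1000 g of glass as they appear in the problem or the answer.
The oxide mass targets at 1000 g glaze:
  K2O: 0.3090% × 1000 = 3.090 g
  Na2O: 14.50% × 1000 = 145.0 g
  Al2O3: 23.93% × 1000 = 239.3 g
  SiO2: 53.80% × 1000 = 538.0 g
  BaO: 7.463% × 1000 = 74.63 g
Oxide-by-oxide audit on the weights just shown, under the basis named above (oxide sums agree with the targets modulo rounding of the values):
  K2O: 64.78·0.04770 = 3.090 g (target 3.090 g)
  Na2O: 64.78·0.1033 + 129.3·0.4372 + 734.7·0.1113 = 145.0 g (target 145.0 g)
  Al2O3: 122.2·0.6545 + 64.78·0.2331 + 734.7·0.1963 = 239.3 g (target 239.3 g)
  SiO2: 64.78·0.6000 + 734.7·0.6794 = 538.0 g (target 538.0 g)
  BaO: 96.01·0.7773 = 74.63 g (target 74.63 g)
Auditing the glass mass value: Σ batch − LOI loss = 1000 g (targets for the oxides total 1000 g; against the stated basis, 1000 g — deltas are rounding alone).
Batch grand total — Σ batch = 1147 g; the LOI term Σ batch·LOI equals 147.0 g; glass ÷ batch gives a yield of 87.19%.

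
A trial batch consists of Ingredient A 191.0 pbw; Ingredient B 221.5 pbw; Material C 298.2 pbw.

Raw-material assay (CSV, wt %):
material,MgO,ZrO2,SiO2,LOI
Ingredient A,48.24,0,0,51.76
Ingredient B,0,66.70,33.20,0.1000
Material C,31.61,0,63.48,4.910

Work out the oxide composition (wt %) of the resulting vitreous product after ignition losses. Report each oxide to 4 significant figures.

Glass mass = 597.0 pbw (batch 710.7 − LOI 113.7).
Composition: MgO 31.22%, ZrO2 24.75%, SiO2 44.03%

The intermediate values are displayed (rounded to 4 significant figures) at each printed step. Every computation holds full float precision at all times; each reported figure sees exactly one rounding; all derived quantities are computed at full float precision (the totals, the yield, the three compositions, net glass mass, LOI) starting from the weights per 597.0 pbw of glass, precisely as stated by the problem or answer text.
Delivered oxide masses:
  MgO: 191.0·0.4824 + 298.2·0.3161 = 186.4 pbw
  ZrO2: 221.5·0.6670 = 147.7 pbw
  SiO2: 221.5·0.3320 + 298.2·0.6348 = 262.8 pbw
LOI: 191.0·0.5176 + 221.5·0.001000 + 298.2·0.04910 = 113.7 pbw
Glass = total batch minus LOI = 710.7 − 113.7 = 597.0 pbw (consistent with Σ oxide mass)
percent by weight: oxide/glass ×100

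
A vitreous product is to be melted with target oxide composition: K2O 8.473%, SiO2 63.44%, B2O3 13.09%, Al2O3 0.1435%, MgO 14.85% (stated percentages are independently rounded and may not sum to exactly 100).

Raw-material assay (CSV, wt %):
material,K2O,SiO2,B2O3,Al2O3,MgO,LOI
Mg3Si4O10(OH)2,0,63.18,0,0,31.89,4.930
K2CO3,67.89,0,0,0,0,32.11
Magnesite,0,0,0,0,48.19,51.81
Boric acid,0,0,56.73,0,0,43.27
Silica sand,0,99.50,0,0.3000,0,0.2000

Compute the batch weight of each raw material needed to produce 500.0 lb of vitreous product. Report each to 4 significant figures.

Batch per 500.0 lb vitreous product:
  Mg3Si4O10(OH)2: 125.4 lb
  K2CO3: 62.40 lb
  Magnesite: 71.09 lb
  Boric acid: 115.4 lb
  Silica sand: 239.2 lb
Total batch = 613.5 lb; LOI loss = 113.5 lb; yield = 81.51%

Working values appear rounded off to 4 significant digits on the page; exact precision is held through the solve — every reported value includes exactly one rounding. The derived quantities, which include the yield, net glass mass, five oxide percentages, ignition loss, totals, are recomputed at full precision, as written in the question or the answer, using the weight values for 500.0 lb of glass.
Oxide mass targets, per 500.0 lb vitreous product:
  K2O: 8.473% × 500.0 = 42.36 lb
  SiO2: 63.44% × 500.0 = 317.2 lb
  B2O3: 13.09% × 500.0 = 65.45 lb
  Al2O3: 0.1435% × 500.0 = 0.7175 lb
  MgO: 14.85% × 500.0 = 74.25 lb
A balance pass over the oxides, applying the batch weights above, on the stated basis (sum by sum, the targets are met exact up to rounding of places):
  K2O: 62.40·0.6789 = 42.36 lb (target 42.36 lb)
  SiO2: 125.4·0.6318 + 239.2·0.9950 = 317.2 lb (target 317.2 lb)
  B2O3: 115.4·0.5673 = 65.47 lb (target 65.45 lb)
  Al2O3: 239.2·0.003000 = 0.7176 lb (target 0.7175 lb)
  MgO: 125.4·0.3189 + 71.09·0.4819 = 74.25 lb (target 74.25 lb)
Mass balance on the glass: Σ batch − LOI loss = 500.0 lb (summing oxide targets gives 500.0 lb; the stated basis being 500.0 lb — any gap is answer rounding).
Total batch = Σ batch = 613.5 lb; LOI removed, Σ of batch·LOI: 113.5 lb; yield, glass over the total, = 81.51%.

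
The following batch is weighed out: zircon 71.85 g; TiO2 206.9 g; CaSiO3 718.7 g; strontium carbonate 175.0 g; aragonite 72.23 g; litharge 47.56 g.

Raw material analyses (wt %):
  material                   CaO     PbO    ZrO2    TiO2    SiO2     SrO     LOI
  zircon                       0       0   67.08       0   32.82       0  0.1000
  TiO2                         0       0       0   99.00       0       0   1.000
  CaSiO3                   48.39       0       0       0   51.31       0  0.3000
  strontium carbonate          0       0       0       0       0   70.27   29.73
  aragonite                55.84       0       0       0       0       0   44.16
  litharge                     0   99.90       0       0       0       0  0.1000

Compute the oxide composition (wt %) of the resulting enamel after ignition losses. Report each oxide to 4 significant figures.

Glass mass = 1204 g (batch 1292 − LOI 88.27).
Composition: CaO 32.24%, PbO 3.946%, ZrO2 4.003%, TiO2 17.01%, SiO2 32.59%, SrO 10.21%

The intermediate values are shown rounded off to 4 significant figures between the steps — all arithmetic maintains exact precision through every step; a single rounding finalizes each reported result — all derived quantities, which include LOI, the totals, yield, the six compositions, net glass mass, are carried at exact precision, as quoted within question or answer, using the weight values for 1204 g of glass.
Delivered oxide masses:
  CaO: 718.7·0.4839 + 72.23·0.5584 = 388.1 g
  PbO: 47.56·0.9990 = 47.51 g
  ZrO2: 71.85·0.6708 = 48.20 g
  TiO2: 206.9·0.9900 = 204.8 g
  SiO2: 71.85·0.3282 + 718.7·0.5131 = 392.3 g
  SrO: 175.0·0.7027 = 123.0 g
LOI: 71.85·0.001000 + 206.9·0.01000 + 718.7·0.003000 + 175.0·0.2973 + 72.23·0.4416 + 47.56·0.001000 = 88.27 g
batch − LOI leaves glass = 1292 − 88.27 = 1204 g (= Σ oxide masses)
each oxide over glass, ×100, is wt %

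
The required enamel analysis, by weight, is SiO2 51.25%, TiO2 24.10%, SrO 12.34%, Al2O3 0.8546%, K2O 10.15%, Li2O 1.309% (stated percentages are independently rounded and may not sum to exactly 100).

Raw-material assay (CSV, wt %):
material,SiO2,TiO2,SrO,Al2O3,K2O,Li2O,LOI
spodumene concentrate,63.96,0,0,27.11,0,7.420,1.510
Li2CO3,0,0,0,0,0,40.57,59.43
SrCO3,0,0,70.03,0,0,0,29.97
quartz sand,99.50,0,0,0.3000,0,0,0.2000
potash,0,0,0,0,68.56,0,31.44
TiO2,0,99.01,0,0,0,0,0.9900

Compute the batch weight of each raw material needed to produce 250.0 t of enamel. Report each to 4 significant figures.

All arithmetic carries full float precision through the solve; intermediates are shown rounded off to 4 significant figures across the worked steps. Exactly one rounding is applied to each reported figure. The derived quantities (yield, glass mass, LOI, totals, the six compositions) are re-derived at full precision from the weighed amounts for 250.0 t of glass as set out in the question or the answer.
Target oxide masses per 250.0 t enamel:
  SiO2: 51.25% × 250.0 = 128.1 t
  TiO2: 24.10% × 250.0 = 60.25 t
  SrO: 12.34% × 250.0 = 30.85 t
  Al2O3: 0.8546% × 250.0 = 2.136 t
  K2O: 10.15% × 250.0 = 25.38 t
  Li2O: 1.309% × 250.0 = 3.272 t
Mass-balance tally per oxide from the weights as reported, on the stated basis (summed amounts equal target values inside rounding margins):
  SiO2: 6.502·0.6396 + 124.6·0.9950 = 128.1 t (target 128.1 t)
  TiO2: 60.85·0.9901 = 60.25 t (target 60.25 t)
  SrO: 44.05·0.7003 = 30.85 t (target 30.85 t)
  Al2O3: 6.502·0.2711 + 124.6·0.003000 = 2.136 t (target 2.136 t)
  K2O: 37.01·0.6856 = 25.37 t (target 25.38 t)
  Li2O: 6.502·0.07420 + 6.877·0.4057 = 3.272 t (target 3.272 t)
The glass-mass cross-check: batch Σ − ignition loss = 250.0 t (summing oxide targets gives 250.0 t; versus the stated basis of 250.0 t — deltas are rounding alone).
Batch total: Σ batch = 279.9 t; loss to ignition Σ batch·LOI = 29.87 t; yield: glass divided by total = 89.33%.

Batch per 250.0 t enamel:
  spodumene concentrate: 6.502 t
  Li2CO3: 6.877 t
  SrCO3: 44.05 t
  quartz sand: 124.6 t
  potash: 37.01 t
  TiO2: 60.85 t
Total batch = 279.9 t; LOI loss = 29.87 t; yield = 89.33%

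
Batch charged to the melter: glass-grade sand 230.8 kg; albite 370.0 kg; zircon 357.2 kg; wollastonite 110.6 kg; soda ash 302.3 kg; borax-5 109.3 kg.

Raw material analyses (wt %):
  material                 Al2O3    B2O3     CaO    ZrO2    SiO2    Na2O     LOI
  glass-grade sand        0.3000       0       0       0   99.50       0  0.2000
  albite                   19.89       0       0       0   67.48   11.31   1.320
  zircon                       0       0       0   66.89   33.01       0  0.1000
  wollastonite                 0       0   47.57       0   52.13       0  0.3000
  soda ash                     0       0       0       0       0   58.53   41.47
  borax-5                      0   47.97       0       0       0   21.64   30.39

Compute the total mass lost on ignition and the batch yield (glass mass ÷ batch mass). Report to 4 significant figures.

All internal work maintains exact precision through the solve — mid-chain values are displayed rounded to 4 significant digits. Each reported number takes exactly one rounding; the derived quantities are recomputed from the weighed amounts per 1316 kg of glass at full precision (the yield, ignition loss, the totals, six oxide percentages, net glass mass) exactly as shown in the problem or the answer.
LOI of each material in turn:
  glass-grade sand: 230.8 × 0.002000 = 0.4616 kg
  albite: 370.0 × 0.01320 = 4.884 kg
  zircon: 357.2 × 0.001000 = 0.3572 kg
  wollastonite: 110.6 × 0.003000 = 0.3318 kg
  soda ash: 302.3 × 0.4147 = 125.4 kg
  borax-5: 109.3 × 0.3039 = 33.22 kg
Total LOI = 164.6 kg
Glass = batch − LOI = 1480 − 164.6 = 1316 kg

LOI loss = 164.6 kg; glass = 1316 kg; yield = 88.88%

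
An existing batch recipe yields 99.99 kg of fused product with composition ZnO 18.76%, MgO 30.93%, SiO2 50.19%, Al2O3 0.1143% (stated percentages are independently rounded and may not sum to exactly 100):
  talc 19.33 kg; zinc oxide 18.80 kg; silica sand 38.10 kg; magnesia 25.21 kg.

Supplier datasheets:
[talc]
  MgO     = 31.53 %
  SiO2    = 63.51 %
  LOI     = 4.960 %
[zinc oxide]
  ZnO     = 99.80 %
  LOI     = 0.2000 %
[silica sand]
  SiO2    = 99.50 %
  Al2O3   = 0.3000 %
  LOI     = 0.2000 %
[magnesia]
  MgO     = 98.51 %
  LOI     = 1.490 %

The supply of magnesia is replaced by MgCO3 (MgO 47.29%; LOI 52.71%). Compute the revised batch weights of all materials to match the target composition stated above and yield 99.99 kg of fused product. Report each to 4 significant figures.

Revised batch per 99.99 kg fused product:
  talc: 19.33 kg
  zinc oxide: 18.80 kg
  silica sand: 38.10 kg
  MgCO3: 52.51 kg
Total batch = 128.7 kg; LOI loss = 28.75 kg

In-progress results are shown with 4-significant-digit rounding alongside each step. Each numeric step runs at exact precision in all steps. Each reported result is rounded only once. All derived quantities, including ignition loss, four oxide percentages, the yield, totals, net glass mass, are rebuilt using the weight values on 99.99 kg of glass at full float precision, as they appear in question or answer.
Oxide-by-oxide targets in 99.99 kg fused product:
  ZnO: 18.76% × 99.99 = 18.76 kg
  MgO: 30.93% × 99.99 = 30.93 kg
  SiO2: 50.19% × 99.99 = 50.18 kg
  Al2O3: 0.1143% × 99.99 = 0.1143 kg
Mass-balance tally per oxide applying the batch weights above, for the quoted basis mass (every target is met by its sum once rounding is allowed for):
  ZnO: 18.80·0.9980 = 18.76 kg (target 18.76 kg)
  MgO: 19.33·0.3153 + 52.51·0.4729 = 30.93 kg (target 30.93 kg)
  SiO2: 19.33·0.6351 + 38.10·0.9950 = 50.19 kg (target 50.18 kg)
  Al2O3: 38.10·0.003000 = 0.1143 kg (target 0.1143 kg)
Glass-mass sanity pass: batch Σ − ignition loss = 99.99 kg (the Σ of target masses is 99.98 kg; against the stated basis, 99.99 kg — any gap is answer rounding).
Batch grand total — Σ batch = 128.7 kg; loss to ignition Σ batch·LOI = 28.75 kg; yield, glass over the total, = 77.67%.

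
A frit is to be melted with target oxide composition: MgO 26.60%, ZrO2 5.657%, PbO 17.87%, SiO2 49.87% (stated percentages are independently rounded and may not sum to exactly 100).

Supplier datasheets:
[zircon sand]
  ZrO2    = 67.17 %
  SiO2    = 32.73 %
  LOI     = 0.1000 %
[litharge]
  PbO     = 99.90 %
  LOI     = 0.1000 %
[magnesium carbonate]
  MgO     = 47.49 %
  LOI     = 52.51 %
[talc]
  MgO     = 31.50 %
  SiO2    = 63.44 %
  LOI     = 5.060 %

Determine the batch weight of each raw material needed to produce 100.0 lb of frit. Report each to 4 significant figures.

Batch per 100.0 lb frit:
  zircon sand: 8.422 lb
  litharge: 17.89 lb
  magnesium carbonate: 6.752 lb
  talc: 74.26 lb
Total batch = 107.3 lb; LOI loss = 7.329 lb; yield = 93.17%

The whole derivation maintains full precision from first step to last — working values are displayed with 4-significant-figure rounding as written; each reported figure is rounded just once; derived quantities (yield, glass mass, totals, the four compositions, ignition loss) are recomputed from the weighed amounts at 100.0 lb of glass in full float precision, precisely as stated by the question or the answer.
Per-oxide target masses for 100.0 lb frit:
  MgO: 26.60% × 100.0 = 26.60 lb
  ZrO2: 5.657% × 100.0 = 5.657 lb
  PbO: 17.87% × 100.0 = 17.87 lb
  SiO2: 49.87% × 100.0 = 49.87 lb
Per-oxide balance check applying the batch weights above, against the basis in use (summed amounts equal target values within answer rounding):
  MgO: 6.752·0.4749 + 74.26·0.3150 = 26.60 lb (target 26.60 lb)
  ZrO2: 8.422·0.6717 = 5.657 lb (target 5.657 lb)
  PbO: 17.89·0.9990 = 17.87 lb (target 17.87 lb)
  SiO2: 8.422·0.3273 + 74.26·0.6344 = 49.87 lb (target 49.87 lb)
The glass-mass cross-check: net batch after ignition = 99.99 lb (targets for the oxides total 100.0 lb; stated basis 100.0 lb — a pure rounding effect).
Batch total: Σ batch = 107.3 lb; LOI loss = Σ batch·LOI = 7.329 lb; glass ÷ batch gives a yield of 93.17%.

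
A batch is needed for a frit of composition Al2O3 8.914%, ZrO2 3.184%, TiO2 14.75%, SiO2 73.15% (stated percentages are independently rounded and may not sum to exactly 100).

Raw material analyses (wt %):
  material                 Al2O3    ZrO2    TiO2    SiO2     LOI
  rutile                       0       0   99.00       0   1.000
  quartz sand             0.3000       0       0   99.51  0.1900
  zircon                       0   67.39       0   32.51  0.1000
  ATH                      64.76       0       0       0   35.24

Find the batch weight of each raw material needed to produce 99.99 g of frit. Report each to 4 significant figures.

All internal work maintains full precision at each step; working values appear with 4-significant-figure rounding within the worked lines — each reported figure sees exactly one rounding; derived quantities, including net glass mass, the yield, LOI, four oxide percentages, totals, are recomputed using the weight values on 99.99 g of glass at full precision, precisely as stated by the question or the answer.
Oxide-by-oxide targets in 99.99 g frit:
  Al2O3: 8.914% × 99.99 = 8.913 g
  ZrO2: 3.184% × 99.99 = 3.184 g
  TiO2: 14.75% × 99.99 = 14.75 g
  SiO2: 73.15% × 99.99 = 73.14 g
Balance tally, oxide-wise, with the batch weights as given, versus the basis set out (every target is met by its sum net of answer rounding effects):
  Al2O3: 71.96·0.003000 + 13.43·0.6476 = 8.913 g (target 8.913 g)
  ZrO2: 4.724·0.6739 = 3.184 g (target 3.184 g)
  TiO2: 14.90·0.9900 = 14.75 g (target 14.75 g)
  SiO2: 71.96·0.9951 + 4.724·0.3251 = 73.14 g (target 73.14 g)
Auditing the glass mass value: total charge less LOI = 99.99 g (the Σ of target masses is 99.99 g; versus the stated basis of 99.99 g — differing by rounding only).
Total batch = Σ batch = 105.0 g; LOI removed, Σ of batch·LOI: 5.023 g; glass ÷ batch gives a yield of 95.22%.

Batch per 99.99 g frit:
  rutile: 14.90 g
  quartz sand: 71.96 g
  zircon: 4.724 g
  ATH: 13.43 g
Total batch = 105.0 g; LOI loss = 5.023 g; yield = 95.22%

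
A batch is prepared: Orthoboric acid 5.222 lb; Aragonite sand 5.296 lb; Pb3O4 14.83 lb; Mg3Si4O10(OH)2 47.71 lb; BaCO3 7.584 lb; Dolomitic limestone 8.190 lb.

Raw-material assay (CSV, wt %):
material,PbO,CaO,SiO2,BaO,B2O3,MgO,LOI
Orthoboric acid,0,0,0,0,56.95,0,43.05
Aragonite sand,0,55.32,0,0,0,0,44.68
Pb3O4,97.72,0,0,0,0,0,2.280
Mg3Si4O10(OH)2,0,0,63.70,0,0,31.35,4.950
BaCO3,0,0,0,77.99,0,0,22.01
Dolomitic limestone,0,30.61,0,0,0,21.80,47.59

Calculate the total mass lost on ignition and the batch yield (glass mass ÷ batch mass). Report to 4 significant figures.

In-progress results are displayed with 4-significant-figure rounding on the page; exact precision is kept in every operation. Every reported value sees exactly one rounding; the derived quantities, which include the yield, six oxide percentages, the totals, net glass mass, ignition loss, are recomputed at full precision, exactly as shown in problem or answer, from the weighed amounts per 75.95 lb of glass.
LOI of each material in turn:
  Orthoboric acid: 5.222 × 0.4305 = 2.248 lb
  Aragonite sand: 5.296 × 0.4468 = 2.366 lb
  Pb3O4: 14.83 × 0.02280 = 0.3381 lb
  Mg3Si4O10(OH)2: 47.71 × 0.04950 = 2.362 lb
  BaCO3: 7.584 × 0.2201 = 1.669 lb
  Dolomitic limestone: 8.190 × 0.4759 = 3.898 lb
Total LOI = 12.88 lb
Glass = batch − LOI = 88.83 − 12.88 = 75.95 lb

LOI loss = 12.88 lb; glass = 75.95 lb; yield = 85.50%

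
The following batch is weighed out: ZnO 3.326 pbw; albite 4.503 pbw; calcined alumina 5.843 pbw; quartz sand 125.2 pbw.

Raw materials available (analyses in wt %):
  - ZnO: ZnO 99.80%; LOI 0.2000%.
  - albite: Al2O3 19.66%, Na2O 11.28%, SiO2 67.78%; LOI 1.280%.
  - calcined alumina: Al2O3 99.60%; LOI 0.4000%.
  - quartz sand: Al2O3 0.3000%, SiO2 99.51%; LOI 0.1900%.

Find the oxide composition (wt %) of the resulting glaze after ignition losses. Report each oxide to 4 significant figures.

Glass mass = 138.5 pbw (batch 138.9 − LOI 0.3255).
Composition: Al2O3 5.111%, Na2O 0.3666%, SiO2 92.13%, ZnO 2.396%

The intermediate values are shown (rounded to four significant figures) within the worked lines. Full precision is kept end to end; each reported number sees exactly one rounding; derived quantities (net glass mass, four oxide percentages, yield, ignition loss, the totals) are recomputed from the batch weights for 138.5 pbw of glass in full float precision, exactly as shown in problem or answer.
Mass of each oxide from the mix:
  Al2O3: 4.503·0.1966 + 5.843·0.9960 + 125.2·0.003000 = 7.081 pbw
  Na2O: 4.503·0.1128 = 0.5079 pbw
  SiO2: 4.503·0.6778 + 125.2·0.9951 = 127.6 pbw
  ZnO: 3.326·0.9980 = 3.319 pbw
LOI: 3.326·0.002000 + 4.503·0.01280 + 5.843·0.004000 + 125.2·0.001900 = 0.3255 pbw
Resulting glass, batch − LOI: 138.9 − 0.3255 = 138.5 pbw (the oxide masses sum to this)
each wt % is 100 × oxide ÷ glass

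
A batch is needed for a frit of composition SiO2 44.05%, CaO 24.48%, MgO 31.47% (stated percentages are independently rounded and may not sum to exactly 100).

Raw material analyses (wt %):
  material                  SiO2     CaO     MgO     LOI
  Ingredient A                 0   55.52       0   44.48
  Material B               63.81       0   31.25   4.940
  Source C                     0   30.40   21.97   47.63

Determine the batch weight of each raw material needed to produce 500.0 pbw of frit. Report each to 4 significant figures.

In-progress results are printed (rounded to four significant figures) at each printed step. The working math keeps full float precision end to end — a single rounding yields each reported result; derived quantities (the three compositions, yield, net glass mass, totals, ignition loss) are carried starting from the weights per 500.0 pbw of glass in full float precision, as given in question or answer.
The oxide mass targets at 500.0 pbw frit:
  SiO2: 44.05% × 500.0 = 220.2 pbw
  CaO: 24.48% × 500.0 = 122.4 pbw
  MgO: 31.47% × 500.0 = 157.4 pbw
Per-oxide balance check using the reported weights, on the stated basis (oxide sums agree with the targets once rounding is allowed for):
  SiO2: 345.2·0.6381 = 220.3 pbw (target 220.2 pbw)
  CaO: 97.13·0.5552 + 225.2·0.3040 = 122.4 pbw (target 122.4 pbw)
  MgO: 345.2·0.3125 + 225.2·0.2197 = 157.4 pbw (target 157.4 pbw)
Mass balance on the glass: net batch after ignition = 500.0 pbw (oxide target masses add up to 500.0 pbw; versus the stated basis of 500.0 pbw — deltas are rounding alone).
Total batch = Σ batch = 667.5 pbw; LOI removed, Σ of batch·LOI: 167.5 pbw; yield: glass divided by total = 74.90%.

Batch per 500.0 pbw frit:
  Ingredient A: 97.13 pbw
  Material B: 345.2 pbw
  Source C: 225.2 pbw
Total batch = 667.5 pbw; LOI loss = 167.5 pbw; yield = 74.90%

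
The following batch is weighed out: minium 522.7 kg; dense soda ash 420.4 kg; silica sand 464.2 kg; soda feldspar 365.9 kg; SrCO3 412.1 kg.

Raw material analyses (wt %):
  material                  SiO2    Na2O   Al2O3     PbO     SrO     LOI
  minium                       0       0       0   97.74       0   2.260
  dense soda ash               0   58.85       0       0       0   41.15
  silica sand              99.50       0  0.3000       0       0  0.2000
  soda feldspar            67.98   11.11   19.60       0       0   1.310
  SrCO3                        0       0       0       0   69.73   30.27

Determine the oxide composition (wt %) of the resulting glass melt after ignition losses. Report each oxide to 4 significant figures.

Each numeric step maintains exact precision throughout; mid-chain values appear rounded to 4 significant digits alongside each step — every reported result is rounded exactly once. Derived quantities (the totals, LOI, net glass mass, yield, five oxide percentages) are recomputed starting from the weights for 1870 kg of glass in exact precision as given in the problem or answer text.
Delivered oxide masses:
  SiO2: 464.2·0.9950 + 365.9·0.6798 = 710.6 kg
  Na2O: 420.4·0.5885 + 365.9·0.1111 = 288.1 kg
  Al2O3: 464.2·0.003000 + 365.9·0.1960 = 73.11 kg
  PbO: 522.7·0.9774 = 510.9 kg
  SrO: 412.1·0.6973 = 287.4 kg
LOI: 522.7·0.02260 + 420.4·0.4115 + 464.2·0.002000 + 365.9·0.01310 + 412.1·0.3027 = 315.3 kg
Resulting glass, batch − LOI: 2185 − 315.3 = 1870 kg (the oxide masses sum to this)
oxide / glass × 100 gives the wt %

Glass mass = 1870 kg (batch 2185 − LOI 315.3).
Composition: SiO2 38.00%, Na2O 15.40%, Al2O3 3.910%, PbO 27.32%, SrO 15.37%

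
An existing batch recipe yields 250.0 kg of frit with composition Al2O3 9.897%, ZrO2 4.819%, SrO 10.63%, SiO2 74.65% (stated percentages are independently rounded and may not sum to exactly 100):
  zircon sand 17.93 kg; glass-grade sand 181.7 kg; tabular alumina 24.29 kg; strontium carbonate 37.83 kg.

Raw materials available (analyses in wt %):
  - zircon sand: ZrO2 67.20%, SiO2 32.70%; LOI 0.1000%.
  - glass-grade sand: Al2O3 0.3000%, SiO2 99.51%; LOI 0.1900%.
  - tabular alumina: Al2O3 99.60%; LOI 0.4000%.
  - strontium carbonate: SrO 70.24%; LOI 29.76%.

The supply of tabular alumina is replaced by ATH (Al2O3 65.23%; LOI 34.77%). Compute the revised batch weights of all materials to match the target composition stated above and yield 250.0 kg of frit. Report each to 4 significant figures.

Revised batch per 250.0 kg frit:
  zircon sand: 17.93 kg
  glass-grade sand: 181.7 kg
  ATH: 37.10 kg
  strontium carbonate: 37.83 kg
Total batch = 274.6 kg; LOI loss = 24.52 kg

The intermediate values are displayed (rounded to 4 significant digits) between the steps; full float precision is maintained in all steps; each reported number takes exactly one rounding; derived quantities, which include the totals, glass mass, ignition loss, the yield, four oxide percentages, are rebuilt at full float precision, as they appear in the question or the answer, using the weight values at 250.0 kg of glass.
Per-oxide target masses for 250.0 kg frit:
  Al2O3: 9.897% × 250.0 = 24.74 kg
  ZrO2: 4.819% × 250.0 = 12.05 kg
  SrO: 10.63% × 250.0 = 26.58 kg
  SiO2: 74.65% × 250.0 = 186.6 kg
Checking each oxide sum on the weights just shown, for the quoted basis mass (delivered sums recover each target modulo rounding of the values):
  Al2O3: 181.7·0.003000 + 37.10·0.6523 = 24.75 kg (target 24.74 kg)
  ZrO2: 17.93·0.6720 = 12.05 kg (target 12.05 kg)
  SrO: 37.83·0.7024 = 26.57 kg (target 26.58 kg)
  SiO2: 17.93·0.3270 + 181.7·0.9951 = 186.7 kg (target 186.6 kg)
Consistency of the glass mass: total batch − LOI = 250.0 kg (the targets, summed, come to 250.0 kg; against the stated basis, 250.0 kg — any gap is answer rounding).
Summing the batch: Σ batch = 274.6 kg; ignition loss, Σ(batch × LOI) = 24.52 kg; yield, glass over the total, = 91.07%.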